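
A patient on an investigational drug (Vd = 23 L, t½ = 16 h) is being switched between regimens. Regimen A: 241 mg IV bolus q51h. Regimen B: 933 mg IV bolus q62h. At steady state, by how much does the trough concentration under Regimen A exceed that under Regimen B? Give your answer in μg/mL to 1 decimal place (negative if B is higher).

-1.7 μg/mL

Regimen A: f = (1/2)^(51/16) ≈ 0.1098; Cmin,ss = (241/23)·f/(1−f) ≈ 1.292 μg/mL.
Regimen B: f = (1/2)^(62/16) ≈ 0.0682; Cmin,ss = (933/23)·f/(1−f) ≈ 2.969 μg/mL.
Difference ≈ 1.292 − 2.969 ≈ -1.677 μg/mL.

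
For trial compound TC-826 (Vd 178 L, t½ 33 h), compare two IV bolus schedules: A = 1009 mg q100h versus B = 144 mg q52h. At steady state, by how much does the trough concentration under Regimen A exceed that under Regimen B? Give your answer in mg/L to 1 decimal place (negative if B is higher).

Regimen A: f = (1/2)^(100/33) ≈ 0.1224; Cmin,ss = (1009/178)·f/(1−f) ≈ 0.791 mg/L.
Regimen B: f = (1/2)^(52/33) ≈ 0.3355; Cmin,ss = (144/178)·f/(1−f) ≈ 0.408 mg/L.
Difference ≈ 0.791 − 0.408 ≈ 0.383 mg/L.

0.4 mg/L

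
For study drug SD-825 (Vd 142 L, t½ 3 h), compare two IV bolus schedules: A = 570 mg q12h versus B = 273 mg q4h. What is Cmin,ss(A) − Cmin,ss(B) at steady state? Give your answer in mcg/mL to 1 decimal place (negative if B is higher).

Regimen A: f = (1/2)^(12/3) ≈ 0.0625; Cmin,ss = (570/142)·f/(1−f) ≈ 0.268 mcg/mL.
Regimen B: f = (1/2)^(4/3) ≈ 0.3969; Cmin,ss = (273/142)·f/(1−f) ≈ 1.265 mcg/mL.
Difference ≈ 0.268 − 1.265 ≈ -0.997 mcg/mL.

-1.0 mcg/mL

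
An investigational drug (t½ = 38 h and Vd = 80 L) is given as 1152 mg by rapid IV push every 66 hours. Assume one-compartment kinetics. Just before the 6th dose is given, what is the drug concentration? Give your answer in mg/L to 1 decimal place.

f = (1/2)^(τ/t½) = (1/2)^(66/38) ≈ 0.3000.
C₀ = D/Vd = 1152/80 ≈ 14.400 mg/L.
Before the 6th dose, 5 doses have been given. Superposition: Cmin = C₀·(f + f² + … + f^5).
≈ 14.400 × (0.3000 + 0.0900 + 0.0270 + 0.0081 + 0.0024) ≈ 14.400 × 0.4275 ≈ 6.156 mg/L.

6.2 mg/L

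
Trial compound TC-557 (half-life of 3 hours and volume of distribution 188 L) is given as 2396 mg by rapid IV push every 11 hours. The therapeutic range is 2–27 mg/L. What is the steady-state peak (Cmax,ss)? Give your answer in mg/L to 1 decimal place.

Over one 11-h interval, 11/3 ≈ 3.6667 half-lives elapse, leaving f ≈ 0.0787 of each dose.
Accumulation ratio R = 1/(1 − f) ≈ 1/0.9213 ≈ 1.0854.
Single-dose peak C₀ = D/Vd = 2396/188 ≈ 12.745 mg/L.
Cmax,ss = C₀/(1 − f) ≈ 12.745/0.9213 ≈ 13.834 mg/L.
Peak 13.8 mg/L vs MTC 27 mg/L: below toxic threshold.

13.8 mg/L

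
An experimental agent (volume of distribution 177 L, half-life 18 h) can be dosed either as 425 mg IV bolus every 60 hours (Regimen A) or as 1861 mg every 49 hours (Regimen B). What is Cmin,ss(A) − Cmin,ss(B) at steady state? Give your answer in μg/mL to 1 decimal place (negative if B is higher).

-1.6 μg/mL

Regimen A: f = (1/2)^(60/18) ≈ 0.0992; Cmin,ss = (425/177)·f/(1−f) ≈ 0.264 μg/mL.
Regimen B: f = (1/2)^(49/18) ≈ 0.1515; Cmin,ss = (1861/177)·f/(1−f) ≈ 1.877 μg/mL.
Difference ≈ 0.264 − 1.877 ≈ -1.613 μg/mL.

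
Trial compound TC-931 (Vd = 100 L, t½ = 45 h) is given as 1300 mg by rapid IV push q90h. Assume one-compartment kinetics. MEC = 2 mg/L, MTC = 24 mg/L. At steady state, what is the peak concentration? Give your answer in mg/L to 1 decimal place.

The dosing interval is 2 half-lives, so f = 2^(−2) = 0.25.
Accumulation ratio R = 1/(1 − f) = 1/0.75 = 4/3.
Single-dose peak C₀ = D/Vd = 1300/100 = 13 mg/L.
Steady-state peak Cmax,ss = C₀·R = 13 × 4/3 ≈ 17.333 mg/L.
Peak 17.3 mg/L vs MTC 24 mg/L: below toxic threshold.

17.3 mg/L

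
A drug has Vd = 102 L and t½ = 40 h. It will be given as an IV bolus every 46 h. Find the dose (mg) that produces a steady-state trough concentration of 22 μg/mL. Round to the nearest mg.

τ/t½ = 46/40 ≈ 1.15, so f = (1/2)^(46/40) ≈ 0.450625.
Cmin,ss = (D/Vd)·f/(1−f), so D = Cmin,ss·Vd·(1−f)/f.
D = 22 × 102 × (1−f)/f ≈ 22 × 102 × 1.21914 ≈ 2735.75 mg.

2736 mg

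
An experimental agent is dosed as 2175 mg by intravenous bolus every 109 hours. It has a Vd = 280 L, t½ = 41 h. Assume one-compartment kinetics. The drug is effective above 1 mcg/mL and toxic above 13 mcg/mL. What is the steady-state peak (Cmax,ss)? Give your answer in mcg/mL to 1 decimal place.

9.2 mcg/mL

k = ln2/t½ = ln2/41 ≈ 0.016906 h⁻¹; fraction remaining f = e^(−kτ) = e^(−0.016906×109) ≈ 0.1584.
At steady state, accumulation factor R = 1/(1 − e^(−kτ)) ≈ 1.1882.
Single-dose peak C₀ = D/Vd = 2175/280 ≈ 7.768 mcg/mL.
Cmax,ss = C₀/(1 − f) ≈ 7.768/0.8416 ≈ 9.230 mcg/mL.
Peak 9.2 mcg/mL vs MTC 13 mcg/mL: below toxic threshold.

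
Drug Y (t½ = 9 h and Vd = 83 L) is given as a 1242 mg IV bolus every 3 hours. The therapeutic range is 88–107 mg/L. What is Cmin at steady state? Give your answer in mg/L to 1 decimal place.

τ/t½ = 3/9 ≈ 0.33333, so fraction remaining f = (1/2)^(3/9) ≈ 0.7937.
Accumulation ratio R = 1/(1 − f) ≈ 1/0.2063 ≈ 4.8473.
Each bolus raises the concentration by D/Vd = 1242/83 ≈ 14.964 mg/L.
Steady-state peak Cmax,ss = C₀·R ≈ 14.964 × 4.8473 ≈ 72.535 mg/L.
One interval later, Cmin,ss = Cmax,ss·e^(−kτ) ≈ 72.535 × 0.7937 ≈ 57.571 mg/L.
Trough 57.6 mg/L vs MEC 88 mg/L: subtherapeutic.

57.6 mg/L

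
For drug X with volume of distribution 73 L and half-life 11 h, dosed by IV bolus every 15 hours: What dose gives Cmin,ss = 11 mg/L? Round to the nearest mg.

τ/t½ = 15/11 ≈ 1.3636, so f = (1/2)^(15/11) ≈ 0.388602.
Cmin,ss = (D/Vd)·f/(1−f), so D = Cmin,ss·Vd·(1−f)/f.
D = 11 × 73 × (1−f)/f ≈ 11 × 73 × 1.57333 ≈ 1263.38 mg.

1263 mg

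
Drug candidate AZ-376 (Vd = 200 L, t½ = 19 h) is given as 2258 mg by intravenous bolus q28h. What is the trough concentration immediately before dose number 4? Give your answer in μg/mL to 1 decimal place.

f = (1/2)^(τ/t½) = (1/2)^(28/19) ≈ 0.3601.
C₀ = D/Vd = 2258/200 ≈ 11.290 μg/mL.
Before the 4th dose, 3 doses have been given. Superposition: Cmin = C₀·(f + f² + … + f^3).
≈ 11.290 × (0.3601 + 0.1297 + 0.0467) ≈ 11.290 × 0.5365 ≈ 6.057 μg/mL.

6.1 μg/mL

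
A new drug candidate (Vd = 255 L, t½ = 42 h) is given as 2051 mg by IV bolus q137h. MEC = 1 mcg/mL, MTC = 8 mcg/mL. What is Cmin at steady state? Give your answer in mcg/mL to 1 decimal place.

τ/t½ = 137/42 ≈ 3.2619, so fraction remaining f = (1/2)^(137/42) ≈ 0.1042.
At steady state, accumulation factor R = 1/(1 − e^(−kτ)) ≈ 1.1163.
Single-dose peak C₀ = D/Vd = 2051/255 ≈ 8.043 mcg/mL.
Steady-state peak Cmax,ss = C₀·R ≈ 8.043 × 1.1163 ≈ 8.978 mcg/mL.
Steady-state trough Cmin,ss = Cmax,ss·f ≈ 8.978 × 0.1042 ≈ 0.936 mcg/mL.
Trough 0.9 mcg/mL vs MEC 1 mcg/mL: subtherapeutic.

0.9 mcg/mL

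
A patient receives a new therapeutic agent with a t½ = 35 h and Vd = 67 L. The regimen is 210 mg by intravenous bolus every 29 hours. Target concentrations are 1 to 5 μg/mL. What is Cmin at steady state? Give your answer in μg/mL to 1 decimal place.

τ/t½ = 29/35 ≈ 0.82857, so fraction remaining f = (1/2)^(29/35) ≈ 0.5631.
Accumulation ratio R = 1/(1 − f) ≈ 1/0.4369 ≈ 2.2889.
Each bolus raises the concentration by D/Vd = 210/67 ≈ 3.134 μg/mL.
Steady-state peak Cmax,ss = C₀·R ≈ 3.134 × 2.2889 ≈ 7.173 μg/mL.
Steady-state trough Cmin,ss = Cmax,ss·f ≈ 7.173 × 0.5631 ≈ 4.039 μg/mL.
Trough 4.0 μg/mL vs MEC 1 μg/mL: adequate.

4.0 μg/mL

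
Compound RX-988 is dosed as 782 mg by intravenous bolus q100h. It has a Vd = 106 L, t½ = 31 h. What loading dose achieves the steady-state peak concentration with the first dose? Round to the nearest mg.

876 mg

f = (1/2)^(100/31) ≈ 0.106890; accumulation ratio R = 1/(1−f) ≈ 1.11968.
Loading dose to hit Cmax,ss on first dose: D_load = D_maint·R ≈ 782 × 1.11968 ≈ 875.59 mg.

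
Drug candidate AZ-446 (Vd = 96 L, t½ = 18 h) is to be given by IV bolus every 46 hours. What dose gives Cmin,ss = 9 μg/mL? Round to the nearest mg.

4215 mg

τ/t½ = 46/18 ≈ 2.5556, so f = (1/2)^(46/18) ≈ 0.170099.
Cmin,ss = (D/Vd)·f/(1−f), so D = Cmin,ss·Vd·(1−f)/f.
D = 9 × 96 × (1−f)/f ≈ 9 × 96 × 4.87893 ≈ 4215.40 mg.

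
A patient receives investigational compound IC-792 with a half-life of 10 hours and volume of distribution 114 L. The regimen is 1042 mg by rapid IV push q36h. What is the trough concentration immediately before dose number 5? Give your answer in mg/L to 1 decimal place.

0.8 mg/L

f = (1/2)^(τ/t½) = (1/2)^(36/10) ≈ 0.0825.
C₀ = D/Vd = 1042/114 ≈ 9.140 mg/L.
Before the 5th dose, 4 doses have been given. Superposition: Cmin = C₀·(f + f² + … + f^4).
≈ 9.140 × (0.0825 + 0.0068 + 0.0006 + 0.0000) ≈ 9.140 × 0.0899 ≈ 0.822 mg/L.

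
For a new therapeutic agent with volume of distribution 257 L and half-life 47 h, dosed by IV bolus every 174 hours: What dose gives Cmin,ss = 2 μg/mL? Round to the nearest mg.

τ/t½ = 174/47 ≈ 3.7021, so f = (1/2)^(174/47) ≈ 0.076833.
Cmin,ss = (D/Vd)·f/(1−f), so D = Cmin,ss·Vd·(1−f)/f.
D = 2 × 257 × (1−f)/f ≈ 2 × 257 × 12.01524 ≈ 6175.83 mg.

6176 mg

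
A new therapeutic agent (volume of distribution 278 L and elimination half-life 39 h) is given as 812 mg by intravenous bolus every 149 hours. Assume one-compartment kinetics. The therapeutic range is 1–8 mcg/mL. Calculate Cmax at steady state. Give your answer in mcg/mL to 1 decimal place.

3.1 mcg/mL

Over one 149-h interval, 149/39 ≈ 3.8205 half-lives elapse, leaving f ≈ 0.0708 of each dose.
At steady state, accumulation factor R = 1/(1 − e^(−kτ)) ≈ 1.0762.
Single-dose peak C₀ = D/Vd = 812/278 ≈ 2.921 mcg/mL.
Cmax,ss = C₀/(1 − f) ≈ 2.921/0.9292 ≈ 3.144 mcg/mL.
Peak 3.1 mcg/mL vs MTC 8 mcg/mL: below toxic threshold.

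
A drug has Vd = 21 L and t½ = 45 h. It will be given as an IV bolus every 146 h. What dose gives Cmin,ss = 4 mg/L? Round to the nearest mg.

τ/t½ = 146/45 ≈ 3.2444, so f = (1/2)^(146/45) ≈ 0.105518.
Cmin,ss = (D/Vd)·f/(1−f), so D = Cmin,ss·Vd·(1−f)/f.
D = 4 × 21 × (1−f)/f ≈ 4 × 21 × 8.47706 ≈ 712.07 mg.

712 mg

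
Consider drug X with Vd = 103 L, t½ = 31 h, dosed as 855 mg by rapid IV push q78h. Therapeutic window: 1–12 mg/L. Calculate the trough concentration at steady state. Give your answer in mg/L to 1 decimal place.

Over one 78-h interval, 78/31 ≈ 2.5161 half-lives elapse, leaving f ≈ 0.1748 of each dose.
Accumulation ratio R = 1/(1 − f) ≈ 1/0.8252 ≈ 1.2118.
Single-dose peak C₀ = D/Vd = 855/103 ≈ 8.301 mg/L.
Steady-state peak Cmax,ss = C₀·R ≈ 8.301 × 1.2118 ≈ 10.059 mg/L.
Steady-state trough Cmin,ss = Cmax,ss·f ≈ 10.059 × 0.1748 ≈ 1.758 mg/L.
Trough 1.8 mg/L vs MEC 1 mg/L: adequate.

1.8 mg/L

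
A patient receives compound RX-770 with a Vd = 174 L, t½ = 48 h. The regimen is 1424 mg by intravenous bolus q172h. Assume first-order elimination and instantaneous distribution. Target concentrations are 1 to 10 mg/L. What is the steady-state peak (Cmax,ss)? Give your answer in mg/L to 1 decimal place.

8.9 mg/L

Over one 172-h interval, 172/48 ≈ 3.5833 half-lives elapse, leaving f ≈ 0.0834 of each dose.
At steady state, accumulation factor R = 1/(1 − e^(−kτ)) ≈ 1.0910.
Each bolus raises the concentration by D/Vd = 1424/174 ≈ 8.184 mg/L.
Cmax,ss = C₀/(1 − f) ≈ 8.184/0.9166 ≈ 8.929 mg/L.
Peak 8.9 mg/L vs MTC 10 mg/L: below toxic threshold.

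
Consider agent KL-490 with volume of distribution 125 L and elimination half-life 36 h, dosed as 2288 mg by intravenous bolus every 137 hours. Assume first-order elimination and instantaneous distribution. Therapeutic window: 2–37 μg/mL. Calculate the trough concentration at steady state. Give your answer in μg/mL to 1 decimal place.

τ/t½ = 137/36 ≈ 3.8056, so fraction remaining f = (1/2)^(137/36) ≈ 0.0715.
Single-dose peak C₀ = D/Vd = 2288/125 ≈ 18.304 μg/mL.
Steady-state trough Cmin,ss = C₀·f/(1−f) ≈ 18.304 × 0.0715/0.9285 ≈ 1.410 μg/mL.
Trough 1.4 μg/mL vs MEC 2 μg/mL: subtherapeutic.

1.4 μg/mL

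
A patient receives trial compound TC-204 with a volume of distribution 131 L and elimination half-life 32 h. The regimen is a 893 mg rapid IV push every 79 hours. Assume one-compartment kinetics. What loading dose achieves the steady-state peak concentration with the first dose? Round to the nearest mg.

f = (1/2)^(79/32) ≈ 0.180648; accumulation ratio R = 1/(1−f) ≈ 1.22048.
Loading dose to hit Cmax,ss on first dose: D_load = D_maint·R ≈ 893 × 1.22048 ≈ 1089.89 mg.

1090 mg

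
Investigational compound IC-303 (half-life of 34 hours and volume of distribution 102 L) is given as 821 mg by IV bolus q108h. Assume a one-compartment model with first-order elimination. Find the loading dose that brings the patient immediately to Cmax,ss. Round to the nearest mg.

f = (1/2)^(108/34) ≈ 0.110608; accumulation ratio R = 1/(1−f) ≈ 1.12436.
Loading dose to hit Cmax,ss on first dose: D_load = D_maint·R ≈ 821 × 1.12436 ≈ 923.10 mg.

923 mg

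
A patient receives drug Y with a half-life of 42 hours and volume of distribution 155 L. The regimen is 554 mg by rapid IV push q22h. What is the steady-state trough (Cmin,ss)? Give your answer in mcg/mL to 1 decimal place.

8.2 mcg/mL

τ/t½ = 22/42 ≈ 0.52381, so fraction remaining f = (1/2)^(22/42) ≈ 0.6955.
Each bolus raises the concentration by D/Vd = 554/155 ≈ 3.574 mcg/mL.
Steady-state trough Cmin,ss = C₀·f/(1−f) ≈ 3.574 × 0.6955/0.3045 ≈ 8.163 mcg/mL.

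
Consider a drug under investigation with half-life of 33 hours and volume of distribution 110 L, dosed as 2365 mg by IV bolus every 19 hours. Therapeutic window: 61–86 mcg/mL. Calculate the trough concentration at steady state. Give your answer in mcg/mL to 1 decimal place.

43.8 mcg/mL

Over one 19-h interval, 19/33 ≈ 0.57576 half-lives elapse, leaving f ≈ 0.6709 of each dose.
Single-dose peak C₀ = D/Vd = 2365/110 ≈ 21.500 mcg/mL.
Steady-state trough Cmin,ss = C₀·f/(1−f) ≈ 21.500 × 0.6709/0.3291 ≈ 43.830 mcg/mL.
Trough 43.8 mcg/mL vs MEC 61 mcg/mL: subtherapeutic.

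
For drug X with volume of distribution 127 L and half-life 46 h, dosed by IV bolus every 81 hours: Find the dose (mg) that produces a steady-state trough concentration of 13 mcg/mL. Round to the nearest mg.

τ/t½ = 81/46 ≈ 1.7609, so f = (1/2)^(81/46) ≈ 0.295070.
Cmin,ss = (D/Vd)·f/(1−f), so D = Cmin,ss·Vd·(1−f)/f.
D = 13 × 127 × (1−f)/f ≈ 13 × 127 × 2.38903 ≈ 3944.29 mg.

3944 mg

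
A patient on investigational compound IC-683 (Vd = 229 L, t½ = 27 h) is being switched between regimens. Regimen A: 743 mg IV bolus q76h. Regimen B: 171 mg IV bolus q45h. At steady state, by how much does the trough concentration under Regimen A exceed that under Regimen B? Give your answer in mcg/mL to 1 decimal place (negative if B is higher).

0.2 mcg/mL

Regimen A: f = (1/2)^(76/27) ≈ 0.1421; Cmin,ss = (743/229)·f/(1−f) ≈ 0.537 mcg/mL.
Regimen B: f = (1/2)^(45/27) ≈ 0.3150; Cmin,ss = (171/229)·f/(1−f) ≈ 0.343 mcg/mL.
Difference ≈ 0.537 − 0.343 ≈ 0.194 mcg/mL.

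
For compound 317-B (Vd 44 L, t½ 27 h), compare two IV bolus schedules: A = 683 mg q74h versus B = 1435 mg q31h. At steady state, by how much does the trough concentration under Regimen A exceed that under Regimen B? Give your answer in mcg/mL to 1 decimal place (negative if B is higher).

-24.1 mcg/mL

Regimen A: f = (1/2)^(74/27) ≈ 0.1496; Cmin,ss = (683/44)·f/(1−f) ≈ 2.731 mcg/mL.
Regimen B: f = (1/2)^(31/27) ≈ 0.4512; Cmin,ss = (1435/44)·f/(1−f) ≈ 26.814 mcg/mL.
Difference ≈ 2.731 − 26.814 ≈ -24.083 mcg/mL.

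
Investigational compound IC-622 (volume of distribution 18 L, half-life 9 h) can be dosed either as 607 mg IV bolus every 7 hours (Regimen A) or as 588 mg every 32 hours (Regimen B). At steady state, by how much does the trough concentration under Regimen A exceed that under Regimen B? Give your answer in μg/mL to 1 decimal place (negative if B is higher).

44.2 μg/mL

Regimen A: f = (1/2)^(7/9) ≈ 0.5833; Cmin,ss = (607/18)·f/(1−f) ≈ 47.205 μg/mL.
Regimen B: f = (1/2)^(32/9) ≈ 0.0850; Cmin,ss = (588/18)·f/(1−f) ≈ 3.035 μg/mL.
Difference ≈ 47.205 − 3.035 ≈ 44.170 μg/mL.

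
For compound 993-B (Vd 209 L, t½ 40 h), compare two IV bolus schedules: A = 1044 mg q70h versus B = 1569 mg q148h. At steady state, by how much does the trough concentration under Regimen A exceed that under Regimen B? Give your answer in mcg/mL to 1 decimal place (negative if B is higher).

Regimen A: f = (1/2)^(70/40) ≈ 0.2973; Cmin,ss = (1044/209)·f/(1−f) ≈ 2.113 mcg/mL.
Regimen B: f = (1/2)^(148/40) ≈ 0.0769; Cmin,ss = (1569/209)·f/(1−f) ≈ 0.625 mcg/mL.
Difference ≈ 2.113 − 0.625 ≈ 1.488 mcg/mL.

1.5 mcg/mL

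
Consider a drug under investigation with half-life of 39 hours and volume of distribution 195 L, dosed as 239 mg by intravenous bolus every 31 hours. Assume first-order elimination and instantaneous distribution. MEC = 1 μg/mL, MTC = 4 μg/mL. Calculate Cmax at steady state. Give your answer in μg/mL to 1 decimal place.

τ/t½ = 31/39 ≈ 0.79487, so fraction remaining f = (1/2)^(31/39) ≈ 0.5764.
Accumulation ratio R = 1/(1 − f) ≈ 1/0.4236 ≈ 2.3607.
Each bolus raises the concentration by D/Vd = 239/195 ≈ 1.226 μg/mL.
Steady-state peak Cmax,ss = C₀·R ≈ 1.226 × 2.3607 ≈ 2.894 μg/mL.
Peak 2.9 μg/mL vs MTC 4 μg/mL: below toxic threshold.

2.9 μg/mL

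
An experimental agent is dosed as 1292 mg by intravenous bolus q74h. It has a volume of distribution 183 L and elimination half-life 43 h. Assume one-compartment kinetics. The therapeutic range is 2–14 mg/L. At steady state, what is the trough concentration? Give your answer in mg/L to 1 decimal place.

τ/t½ = 74/43 ≈ 1.7209, so fraction remaining f = (1/2)^(74/43) ≈ 0.3034.
Single-dose peak C₀ = D/Vd = 1292/183 ≈ 7.060 mg/L.
Steady-state trough Cmin,ss = C₀·f/(1−f) ≈ 7.060 × 0.3034/0.6966 ≈ 3.075 mg/L.
Trough 3.1 mg/L vs MEC 2 mg/L: adequate.

3.1 mg/L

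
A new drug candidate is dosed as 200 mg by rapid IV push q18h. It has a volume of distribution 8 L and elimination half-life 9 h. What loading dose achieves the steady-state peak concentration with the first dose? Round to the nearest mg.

267 mg

f = (1/2)^(18/9) ≈ 0.250000; accumulation ratio R = 1/(1−f) ≈ 1.33333.
Loading dose to hit Cmax,ss on first dose: D_load = D_maint·R ≈ 200 × 1.33333 ≈ 266.67 mg.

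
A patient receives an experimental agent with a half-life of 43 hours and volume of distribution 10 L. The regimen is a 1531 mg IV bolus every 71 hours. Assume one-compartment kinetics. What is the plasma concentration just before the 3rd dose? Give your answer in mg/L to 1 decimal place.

f = (1/2)^(τ/t½) = (1/2)^(71/43) ≈ 0.3184.
C₀ = D/Vd = 1531/10 ≈ 153.100 mg/L.
Before the 3rd dose, 2 doses have been given. Superposition: Cmin = C₀·(f + f²).
≈ 153.100 × (0.3184 + 0.1014) ≈ 153.100 × 0.4198 ≈ 64.271 mg/L.

64.3 mg/L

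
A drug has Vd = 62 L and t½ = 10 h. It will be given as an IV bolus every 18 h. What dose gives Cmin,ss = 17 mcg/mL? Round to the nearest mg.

2616 mg

τ/t½ = 18/10 ≈ 1.8, so f = (1/2)^(18/10) ≈ 0.287175.
Cmin,ss = (D/Vd)·f/(1−f), so D = Cmin,ss·Vd·(1−f)/f.
D = 17 × 62 × (1−f)/f ≈ 17 × 62 × 2.48220 ≈ 2616.24 mg.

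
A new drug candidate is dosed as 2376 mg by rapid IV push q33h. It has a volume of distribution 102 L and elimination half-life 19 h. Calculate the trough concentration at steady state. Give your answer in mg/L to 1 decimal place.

10.0 mg/L

τ/t½ = 33/19 ≈ 1.7368, so fraction remaining f = (1/2)^(33/19) ≈ 0.3000.
Accumulation ratio R = 1/(1 − f) ≈ 1/0.7000 ≈ 1.4286.
Each bolus raises the concentration by D/Vd = 2376/102 ≈ 23.294 mg/L.
Cmax,ss = C₀/(1 − f) ≈ 23.294/0.7000 ≈ 33.277 mg/L.
One interval later, Cmin,ss = Cmax,ss·e^(−kτ) ≈ 33.277 × 0.3000 ≈ 9.983 mg/L.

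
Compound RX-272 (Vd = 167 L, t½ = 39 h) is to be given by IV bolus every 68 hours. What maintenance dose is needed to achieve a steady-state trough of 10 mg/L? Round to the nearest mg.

τ/t½ = 68/39 ≈ 1.7436, so f = (1/2)^(68/39) ≈ 0.298626.
Cmin,ss = (D/Vd)·f/(1−f), so D = Cmin,ss·Vd·(1−f)/f.
D = 10 × 167 × (1−f)/f ≈ 10 × 167 × 2.34867 ≈ 3922.28 mg.

3922 mg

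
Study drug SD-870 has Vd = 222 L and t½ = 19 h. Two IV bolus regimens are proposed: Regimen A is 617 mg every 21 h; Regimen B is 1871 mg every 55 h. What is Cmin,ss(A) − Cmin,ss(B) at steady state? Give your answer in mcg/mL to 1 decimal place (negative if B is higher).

Regimen A: f = (1/2)^(21/19) ≈ 0.4648; Cmin,ss = (617/222)·f/(1−f) ≈ 2.414 mcg/mL.
Regimen B: f = (1/2)^(55/19) ≈ 0.1345; Cmin,ss = (1871/222)·f/(1−f) ≈ 1.310 mcg/mL.
Difference ≈ 2.414 − 1.310 ≈ 1.104 mcg/mL.

1.1 mcg/mL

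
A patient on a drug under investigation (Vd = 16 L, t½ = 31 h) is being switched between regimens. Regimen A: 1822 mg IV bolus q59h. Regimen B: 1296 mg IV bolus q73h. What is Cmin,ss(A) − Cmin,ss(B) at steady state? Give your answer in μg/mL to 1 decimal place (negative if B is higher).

21.9 μg/mL

Regimen A: f = (1/2)^(59/31) ≈ 0.2673; Cmin,ss = (1822/16)·f/(1−f) ≈ 41.543 μg/mL.
Regimen B: f = (1/2)^(73/31) ≈ 0.1955; Cmin,ss = (1296/16)·f/(1−f) ≈ 19.684 μg/mL.
Difference ≈ 41.543 − 19.684 ≈ 21.859 μg/mL.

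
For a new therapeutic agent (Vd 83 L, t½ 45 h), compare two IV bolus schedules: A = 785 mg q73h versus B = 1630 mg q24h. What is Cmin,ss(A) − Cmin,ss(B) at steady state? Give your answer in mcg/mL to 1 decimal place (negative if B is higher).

-39.4 mcg/mL

Regimen A: f = (1/2)^(73/45) ≈ 0.3248; Cmin,ss = (785/83)·f/(1−f) ≈ 4.550 mcg/mL.
Regimen B: f = (1/2)^(24/45) ≈ 0.6910; Cmin,ss = (1630/83)·f/(1−f) ≈ 43.917 mcg/mL.
Difference ≈ 4.550 − 43.917 ≈ -39.367 mcg/mL.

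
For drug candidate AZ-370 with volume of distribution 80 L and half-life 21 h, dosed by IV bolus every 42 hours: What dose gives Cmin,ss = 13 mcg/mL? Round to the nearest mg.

τ/t½ = 42/21 ≈ 2, so f = (1/2)^(42/21) ≈ 0.250000.
Cmin,ss = (D/Vd)·f/(1−f), so D = Cmin,ss·Vd·(1−f)/f.
D = 13 × 80 × (1−f)/f ≈ 13 × 80 × 3.00000 ≈ 3120.00 mg.

3120 mg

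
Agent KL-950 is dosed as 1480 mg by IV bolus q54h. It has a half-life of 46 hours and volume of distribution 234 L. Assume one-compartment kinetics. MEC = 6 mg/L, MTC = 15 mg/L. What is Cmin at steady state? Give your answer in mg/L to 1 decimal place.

5.0 mg/L

τ/t½ = 54/46 ≈ 1.1739, so fraction remaining f = (1/2)^(54/46) ≈ 0.4432.
Each bolus raises the concentration by D/Vd = 1480/234 ≈ 6.325 mg/L.
Steady-state trough Cmin,ss = C₀·f/(1−f) ≈ 6.325 × 0.4432/0.5568 ≈ 5.035 mg/L.
Trough 5.0 mg/L vs MEC 6 mg/L: subtherapeutic.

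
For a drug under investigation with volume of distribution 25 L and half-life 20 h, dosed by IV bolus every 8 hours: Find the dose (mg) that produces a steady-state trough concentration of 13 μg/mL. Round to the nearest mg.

104 mg

τ/t½ = 8/20 ≈ 0.4, so f = (1/2)^(8/20) ≈ 0.757858.
Cmin,ss = (D/Vd)·f/(1−f), so D = Cmin,ss·Vd·(1−f)/f.
D = 13 × 25 × (1−f)/f ≈ 13 × 25 × 0.31951 ≈ 103.84 mg.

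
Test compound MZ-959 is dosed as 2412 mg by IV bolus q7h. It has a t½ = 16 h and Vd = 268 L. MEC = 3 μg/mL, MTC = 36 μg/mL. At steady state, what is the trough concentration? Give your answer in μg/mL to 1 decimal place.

τ/t½ = 7/16 ≈ 0.4375, so fraction remaining f = (1/2)^(7/16) ≈ 0.7384.
At steady state, accumulation factor R = 1/(1 − e^(−kτ)) ≈ 3.8226.
Each bolus raises the concentration by D/Vd = 2412/268 ≈ 9.000 μg/mL.
Steady-state peak Cmax,ss = C₀·R ≈ 9.000 × 3.8226 ≈ 34.403 μg/mL.
One interval later, Cmin,ss = Cmax,ss·e^(−kτ) ≈ 34.403 × 0.7384 ≈ 25.403 μg/mL.
Trough 25.4 μg/mL vs MEC 3 μg/mL: adequate.

25.4 μg/mL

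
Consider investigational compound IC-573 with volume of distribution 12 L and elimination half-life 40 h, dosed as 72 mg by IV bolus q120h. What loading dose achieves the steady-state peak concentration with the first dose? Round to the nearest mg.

f = (1/2)^(120/40) ≈ 0.125000; accumulation ratio R = 1/(1−f) ≈ 1.14286.
Loading dose to hit Cmax,ss on first dose: D_load = D_maint·R ≈ 72 × 1.14286 ≈ 82.29 mg.

82 mg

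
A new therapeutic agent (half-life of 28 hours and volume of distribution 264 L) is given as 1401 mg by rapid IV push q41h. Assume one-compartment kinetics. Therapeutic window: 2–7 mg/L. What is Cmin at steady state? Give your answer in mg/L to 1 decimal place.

Over one 41-h interval, 41/28 ≈ 1.4643 half-lives elapse, leaving f ≈ 0.3624 of each dose.
Accumulation ratio R = 1/(1 − f) ≈ 1/0.6376 ≈ 1.5684.
Single-dose peak C₀ = D/Vd = 1401/264 ≈ 5.307 mg/L.
Cmax,ss = C₀/(1 − f) ≈ 5.307/0.6376 ≈ 8.323 mg/L.
One interval later, Cmin,ss = Cmax,ss·e^(−kτ) ≈ 8.323 × 0.3624 ≈ 3.016 mg/L.
Trough 3.0 mg/L vs MEC 2 mg/L: adequate.

3.0 mg/L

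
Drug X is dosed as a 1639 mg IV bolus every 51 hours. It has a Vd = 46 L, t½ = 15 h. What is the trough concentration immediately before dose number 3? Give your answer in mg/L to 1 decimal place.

3.7 mg/L

f = (1/2)^(τ/t½) = (1/2)^(51/15) ≈ 0.0947.
C₀ = D/Vd = 1639/46 ≈ 35.630 mg/L.
Before the 3rd dose, 2 doses have been given. Superposition: Cmin = C₀·(f + f²).
≈ 35.630 × (0.0947 + 0.0090) ≈ 35.630 × 0.1037 ≈ 3.695 mg/L.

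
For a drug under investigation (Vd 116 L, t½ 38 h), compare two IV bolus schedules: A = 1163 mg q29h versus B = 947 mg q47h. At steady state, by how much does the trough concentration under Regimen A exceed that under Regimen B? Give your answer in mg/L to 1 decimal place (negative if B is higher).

Regimen A: f = (1/2)^(29/38) ≈ 0.5892; Cmin,ss = (1163/116)·f/(1−f) ≈ 14.380 mg/L.
Regimen B: f = (1/2)^(47/38) ≈ 0.4243; Cmin,ss = (947/116)·f/(1−f) ≈ 6.017 mg/L.
Difference ≈ 14.380 − 6.017 ≈ 8.363 mg/L.

8.4 mg/L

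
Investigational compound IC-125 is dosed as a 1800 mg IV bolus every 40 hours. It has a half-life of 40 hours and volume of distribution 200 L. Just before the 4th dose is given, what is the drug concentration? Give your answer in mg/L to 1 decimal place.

7.9 mg/L

f = (1/2)^(τ/t½) = (1/2)^(40/40) ≈ 0.5000.
C₀ = D/Vd = 1800/200 ≈ 9.000 mg/L.
Before the 4th dose, 3 doses have been given. Superposition: Cmin = C₀·(f + f² + … + f^3).
≈ 9.000 × (0.5000 + 0.2500 + 0.1250) ≈ 9.000 × 0.8750 ≈ 7.875 mg/L.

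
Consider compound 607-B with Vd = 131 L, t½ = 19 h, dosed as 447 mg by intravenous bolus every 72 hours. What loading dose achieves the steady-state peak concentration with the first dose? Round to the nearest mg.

f = (1/2)^(72/19) ≈ 0.072319; accumulation ratio R = 1/(1−f) ≈ 1.07796.
Loading dose to hit Cmax,ss on first dose: D_load = D_maint·R ≈ 447 × 1.07796 ≈ 481.85 mg.

482 mg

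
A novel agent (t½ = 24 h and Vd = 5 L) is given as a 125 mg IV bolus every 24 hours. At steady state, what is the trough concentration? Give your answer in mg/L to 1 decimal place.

25.0 mg/L

τ = 24 h = 1 half-life, so f = (1/2)^1 = 0.5.
At steady state, R = 1/(1 − 0.5) = 2/1.
Single-dose peak C₀ = D/Vd = 125/5 = 25 mg/L.
Steady-state peak Cmax,ss = C₀·R = 25 × 2/1 ≈ 50.000 mg/L.
Steady-state trough Cmin,ss = Cmax,ss·f ≈ 50.000 × 0.5 ≈ 25.000 mg/L.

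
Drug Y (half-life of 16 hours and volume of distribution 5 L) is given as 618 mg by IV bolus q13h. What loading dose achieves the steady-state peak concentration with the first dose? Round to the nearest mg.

f = (1/2)^(13/16) ≈ 0.569394; accumulation ratio R = 1/(1−f) ≈ 2.32231.
Loading dose to hit Cmax,ss on first dose: D_load = D_maint·R ≈ 618 × 2.32231 ≈ 1435.19 mg.

1435 mg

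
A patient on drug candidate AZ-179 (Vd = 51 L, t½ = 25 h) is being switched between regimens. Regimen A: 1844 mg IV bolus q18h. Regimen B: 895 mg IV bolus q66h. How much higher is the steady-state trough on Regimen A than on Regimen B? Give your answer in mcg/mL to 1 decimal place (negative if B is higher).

52.5 mcg/mL

Regimen A: f = (1/2)^(18/25) ≈ 0.6071; Cmin,ss = (1844/51)·f/(1−f) ≈ 55.869 mcg/mL.
Regimen B: f = (1/2)^(66/25) ≈ 0.1604; Cmin,ss = (895/51)·f/(1−f) ≈ 3.353 mcg/mL.
Difference ≈ 55.869 − 3.353 ≈ 52.516 mcg/mL.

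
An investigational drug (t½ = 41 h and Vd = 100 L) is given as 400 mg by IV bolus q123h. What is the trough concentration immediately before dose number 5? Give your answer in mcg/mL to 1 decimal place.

f = (1/2)^(τ/t½) = (1/2)^(123/41) ≈ 0.1250.
C₀ = D/Vd = 400/100 ≈ 4.000 mcg/mL.
Before the 5th dose, 4 doses have been given. Superposition: Cmin = C₀·(f + f² + … + f^4).
≈ 4.000 × (0.1250 + 0.0156 + 0.0020 + 0.0002) ≈ 4.000 × 0.1428 ≈ 0.571 mcg/mL.

0.6 mcg/mL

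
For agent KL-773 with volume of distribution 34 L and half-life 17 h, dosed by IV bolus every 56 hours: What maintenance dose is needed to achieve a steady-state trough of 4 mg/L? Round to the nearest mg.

τ/t½ = 56/17 ≈ 3.2941, so f = (1/2)^(56/17) ≈ 0.101946.
Cmin,ss = (D/Vd)·f/(1−f), so D = Cmin,ss·Vd·(1−f)/f.
D = 4 × 34 × (1−f)/f ≈ 4 × 34 × 8.80911 ≈ 1198.04 mg.

1198 mg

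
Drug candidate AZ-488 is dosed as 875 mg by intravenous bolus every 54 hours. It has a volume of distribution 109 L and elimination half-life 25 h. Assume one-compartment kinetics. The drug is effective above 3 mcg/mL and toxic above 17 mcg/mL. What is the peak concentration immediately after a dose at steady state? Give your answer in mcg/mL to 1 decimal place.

Over one 54-h interval, 54/25 ≈ 2.16 half-lives elapse, leaving f ≈ 0.2238 of each dose.
At steady state, accumulation factor R = 1/(1 − e^(−kτ)) ≈ 1.2883.
Each bolus raises the concentration by D/Vd = 875/109 ≈ 8.028 mcg/mL.
Cmax,ss = C₀/(1 − f) ≈ 8.028/0.7762 ≈ 10.343 mcg/mL.
Peak 10.3 mcg/mL vs MTC 17 mcg/mL: below toxic threshold.

10.3 mcg/mL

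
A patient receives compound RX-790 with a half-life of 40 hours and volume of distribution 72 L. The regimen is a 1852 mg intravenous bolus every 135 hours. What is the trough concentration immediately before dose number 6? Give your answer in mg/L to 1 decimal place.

2.7 mg/L

f = (1/2)^(τ/t½) = (1/2)^(135/40) ≈ 0.0964.
C₀ = D/Vd = 1852/72 ≈ 25.722 mg/L.
Before the 6th dose, 5 doses have been given. Superposition: Cmin = C₀·(f + f² + … + f^5).
≈ 25.722 × (0.0964 + 0.0093 + 0.0009 + 0.0001 + 0.0000) ≈ 25.722 × 0.1067 ≈ 2.745 mg/L.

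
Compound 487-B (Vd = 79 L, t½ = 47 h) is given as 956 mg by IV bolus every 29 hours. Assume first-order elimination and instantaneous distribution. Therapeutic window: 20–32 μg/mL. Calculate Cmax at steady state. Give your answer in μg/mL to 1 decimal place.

34.8 μg/mL

Over one 29-h interval, 29/47 ≈ 0.61702 half-lives elapse, leaving f ≈ 0.6520 of each dose.
At steady state, accumulation factor R = 1/(1 − e^(−kτ)) ≈ 2.8736.
Each bolus raises the concentration by D/Vd = 956/79 ≈ 12.101 μg/mL.
Cmax,ss = C₀/(1 − f) ≈ 12.101/0.3480 ≈ 34.773 μg/mL.
Peak 34.8 μg/mL vs MTC 32 μg/mL: exceeds toxic threshold.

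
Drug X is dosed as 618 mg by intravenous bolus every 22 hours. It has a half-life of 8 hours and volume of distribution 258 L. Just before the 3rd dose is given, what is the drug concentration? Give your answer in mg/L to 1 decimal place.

0.4 mg/L

f = (1/2)^(τ/t½) = (1/2)^(22/8) ≈ 0.1487.
C₀ = D/Vd = 618/258 ≈ 2.395 mg/L.
Before the 3rd dose, 2 doses have been given. Superposition: Cmin = C₀·(f + f²).
≈ 2.395 × (0.1487 + 0.0221) ≈ 2.395 × 0.1708 ≈ 0.409 mg/L.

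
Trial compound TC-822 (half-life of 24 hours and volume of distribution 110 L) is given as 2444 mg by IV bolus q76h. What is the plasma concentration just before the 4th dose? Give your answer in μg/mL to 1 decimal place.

f = (1/2)^(τ/t½) = (1/2)^(76/24) ≈ 0.1114.
C₀ = D/Vd = 2444/110 ≈ 22.218 μg/mL.
Before the 4th dose, 3 doses have been given. Superposition: Cmin = C₀·(f + f² + … + f^3).
≈ 22.218 × (0.1114 + 0.0124 + 0.0014) ≈ 22.218 × 0.1252 ≈ 2.782 μg/mL.

2.8 μg/mL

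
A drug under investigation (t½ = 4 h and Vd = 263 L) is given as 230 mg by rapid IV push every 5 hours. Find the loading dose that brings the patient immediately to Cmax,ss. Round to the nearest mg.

f = (1/2)^(5/4) ≈ 0.420448; accumulation ratio R = 1/(1−f) ≈ 1.72547.
Loading dose to hit Cmax,ss on first dose: D_load = D_maint·R ≈ 230 × 1.72547 ≈ 396.86 mg.

397 mg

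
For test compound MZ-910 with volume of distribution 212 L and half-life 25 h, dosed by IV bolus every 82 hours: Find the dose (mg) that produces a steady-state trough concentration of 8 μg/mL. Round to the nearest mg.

14778 mg

τ/t½ = 82/25 ≈ 3.28, so f = (1/2)^(82/25) ≈ 0.102949.
Cmin,ss = (D/Vd)·f/(1−f), so D = Cmin,ss·Vd·(1−f)/f.
D = 8 × 212 × (1−f)/f ≈ 8 × 212 × 8.71355 ≈ 14778.18 mg.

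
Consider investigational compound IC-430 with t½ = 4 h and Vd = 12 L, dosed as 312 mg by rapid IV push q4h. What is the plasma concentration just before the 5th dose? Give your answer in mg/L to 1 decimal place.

24.4 mg/L

f = (1/2)^(τ/t½) = (1/2)^(4/4) ≈ 0.5000.
C₀ = D/Vd = 312/12 ≈ 26.000 mg/L.
Before the 5th dose, 4 doses have been given. Superposition: Cmin = C₀·(f + f² + … + f^4).
≈ 26.000 × (0.5000 + 0.2500 + 0.1250 + 0.0625) ≈ 26.000 × 0.9375 ≈ 24.375 mg/L.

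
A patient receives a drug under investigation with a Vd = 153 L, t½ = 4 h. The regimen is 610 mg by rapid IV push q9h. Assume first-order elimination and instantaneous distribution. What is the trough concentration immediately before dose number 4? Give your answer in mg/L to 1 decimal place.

f = (1/2)^(τ/t½) = (1/2)^(9/4) ≈ 0.2102.
C₀ = D/Vd = 610/153 ≈ 3.987 mg/L.
Before the 4th dose, 3 doses have been given. Superposition: Cmin = C₀·(f + f² + … + f^3).
≈ 3.987 × (0.2102 + 0.0442 + 0.0093) ≈ 3.987 × 0.2637 ≈ 1.051 mg/L.

1.1 mg/L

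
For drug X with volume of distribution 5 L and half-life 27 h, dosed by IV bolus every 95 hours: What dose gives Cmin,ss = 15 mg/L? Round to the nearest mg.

τ/t½ = 95/27 ≈ 3.5185, so f = (1/2)^(95/27) ≈ 0.087261.
Cmin,ss = (D/Vd)·f/(1−f), so D = Cmin,ss·Vd·(1−f)/f.
D = 15 × 5 × (1−f)/f ≈ 15 × 5 × 10.45987 ≈ 784.49 mg.

784 mg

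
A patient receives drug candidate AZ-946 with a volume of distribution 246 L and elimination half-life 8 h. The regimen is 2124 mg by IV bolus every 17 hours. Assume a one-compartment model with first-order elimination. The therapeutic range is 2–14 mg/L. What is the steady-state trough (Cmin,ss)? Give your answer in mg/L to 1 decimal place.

2.6 mg/L

τ/t½ = 17/8 ≈ 2.125, so fraction remaining f = (1/2)^(17/8) ≈ 0.2293.
At steady state, accumulation factor R = 1/(1 − e^(−kτ)) ≈ 1.2975.
Single-dose peak C₀ = D/Vd = 2124/246 ≈ 8.634 mg/L.
Steady-state peak Cmax,ss = C₀·R ≈ 8.634 × 1.2975 ≈ 11.203 mg/L.
Steady-state trough Cmin,ss = Cmax,ss·f ≈ 11.203 × 0.2293 ≈ 2.569 mg/L.
Trough 2.6 mg/L vs MEC 2 mg/L: adequate.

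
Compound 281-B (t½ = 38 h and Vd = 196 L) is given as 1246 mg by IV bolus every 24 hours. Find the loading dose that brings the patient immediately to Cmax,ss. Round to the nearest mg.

f = (1/2)^(24/38) ≈ 0.645470; accumulation ratio R = 1/(1−f) ≈ 2.82064.
Loading dose to hit Cmax,ss on first dose: D_load = D_maint·R ≈ 1246 × 2.82064 ≈ 3514.52 mg.

3515 mg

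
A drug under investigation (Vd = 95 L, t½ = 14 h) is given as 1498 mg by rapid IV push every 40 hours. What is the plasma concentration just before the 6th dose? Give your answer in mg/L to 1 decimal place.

f = (1/2)^(τ/t½) = (1/2)^(40/14) ≈ 0.1380.
C₀ = D/Vd = 1498/95 ≈ 15.768 mg/L.
Before the 6th dose, 5 doses have been given. Superposition: Cmin = C₀·(f + f² + … + f^5).
≈ 15.768 × (0.1380 + 0.0190 + 0.0026 + 0.0004 + 0.0001) ≈ 15.768 × 0.1601 ≈ 2.524 mg/L.

2.5 mg/L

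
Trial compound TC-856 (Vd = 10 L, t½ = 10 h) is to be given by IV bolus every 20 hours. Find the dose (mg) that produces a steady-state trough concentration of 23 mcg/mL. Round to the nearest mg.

690 mg

τ/t½ = 20/10 ≈ 2, so f = (1/2)^(20/10) ≈ 0.250000.
Cmin,ss = (D/Vd)·f/(1−f), so D = Cmin,ss·Vd·(1−f)/f.
D = 23 × 10 × (1−f)/f ≈ 23 × 10 × 3.00000 ≈ 690.00 mg.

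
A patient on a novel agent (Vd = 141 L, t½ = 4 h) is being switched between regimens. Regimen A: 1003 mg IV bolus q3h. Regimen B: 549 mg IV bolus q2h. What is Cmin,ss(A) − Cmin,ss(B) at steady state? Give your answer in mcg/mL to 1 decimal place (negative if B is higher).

1.0 mcg/mL

Regimen A: f = (1/2)^(3/4) ≈ 0.5946; Cmin,ss = (1003/141)·f/(1−f) ≈ 10.433 mcg/mL.
Regimen B: f = (1/2)^(2/4) ≈ 0.7071; Cmin,ss = (549/141)·f/(1−f) ≈ 9.400 mcg/mL.
Difference ≈ 10.433 − 9.400 ≈ 1.033 mcg/mL.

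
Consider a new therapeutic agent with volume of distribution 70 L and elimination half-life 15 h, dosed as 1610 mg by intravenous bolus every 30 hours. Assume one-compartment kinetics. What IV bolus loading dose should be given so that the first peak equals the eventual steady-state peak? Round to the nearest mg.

f = (1/2)^(30/15) ≈ 0.250000; accumulation ratio R = 1/(1−f) ≈ 1.33333.
Loading dose to hit Cmax,ss on first dose: D_load = D_maint·R ≈ 1610 × 1.33333 ≈ 2146.66 mg.

2147 mg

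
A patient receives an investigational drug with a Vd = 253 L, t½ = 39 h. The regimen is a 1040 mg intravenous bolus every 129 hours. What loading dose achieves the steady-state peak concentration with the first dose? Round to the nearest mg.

f = (1/2)^(129/39) ≈ 0.100992; accumulation ratio R = 1/(1−f) ≈ 1.11234.
Loading dose to hit Cmax,ss on first dose: D_load = D_maint·R ≈ 1040 × 1.11234 ≈ 1156.83 mg.

1157 mg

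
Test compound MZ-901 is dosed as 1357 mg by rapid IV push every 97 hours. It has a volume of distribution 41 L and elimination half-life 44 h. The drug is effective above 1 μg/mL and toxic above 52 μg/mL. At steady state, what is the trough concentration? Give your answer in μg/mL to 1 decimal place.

Over one 97-h interval, 97/44 ≈ 2.2045 half-lives elapse, leaving f ≈ 0.2170 of each dose.
Accumulation ratio R = 1/(1 − f) ≈ 1/0.7830 ≈ 1.2771.
Single-dose peak C₀ = D/Vd = 1357/41 ≈ 33.098 μg/mL.
Steady-state peak Cmax,ss = C₀·R ≈ 33.098 × 1.2771 ≈ 42.269 μg/mL.
One interval later, Cmin,ss = Cmax,ss·e^(−kτ) ≈ 42.269 × 0.2170 ≈ 9.172 μg/mL.
Trough 9.2 μg/mL vs MEC 1 μg/mL: adequate.

9.2 μg/mL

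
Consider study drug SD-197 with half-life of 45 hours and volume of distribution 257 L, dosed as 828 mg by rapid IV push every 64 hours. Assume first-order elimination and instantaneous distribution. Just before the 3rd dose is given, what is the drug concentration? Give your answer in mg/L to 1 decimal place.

1.7 mg/L

f = (1/2)^(τ/t½) = (1/2)^(64/45) ≈ 0.3731.
C₀ = D/Vd = 828/257 ≈ 3.222 mg/L.
Before the 3rd dose, 2 doses have been given. Superposition: Cmin = C₀·(f + f²).
≈ 3.222 × (0.3731 + 0.1392) ≈ 3.222 × 0.5123 ≈ 1.651 mg/L.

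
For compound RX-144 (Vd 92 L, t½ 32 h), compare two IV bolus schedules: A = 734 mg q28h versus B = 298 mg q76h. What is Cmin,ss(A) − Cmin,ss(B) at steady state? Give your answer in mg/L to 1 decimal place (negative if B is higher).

8.8 mg/L

Regimen A: f = (1/2)^(28/32) ≈ 0.5453; Cmin,ss = (734/92)·f/(1−f) ≈ 9.568 mg/L.
Regimen B: f = (1/2)^(76/32) ≈ 0.1928; Cmin,ss = (298/92)·f/(1−f) ≈ 0.774 mg/L.
Difference ≈ 9.568 − 0.774 ≈ 8.794 mg/L.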